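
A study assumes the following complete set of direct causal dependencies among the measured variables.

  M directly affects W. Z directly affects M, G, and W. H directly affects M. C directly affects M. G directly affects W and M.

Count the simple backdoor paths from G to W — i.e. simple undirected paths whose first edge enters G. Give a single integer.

A backdoor path from G to W is any simple undirected path whose first edge points into G (i.e. leaves G via a parent).
Parents of G: {Z}.
Enumerating:
  P1: G <- Z -> M -> W
  P2: G <- Z -> W
That exhausts the simple backdoor paths. Count: 2.

2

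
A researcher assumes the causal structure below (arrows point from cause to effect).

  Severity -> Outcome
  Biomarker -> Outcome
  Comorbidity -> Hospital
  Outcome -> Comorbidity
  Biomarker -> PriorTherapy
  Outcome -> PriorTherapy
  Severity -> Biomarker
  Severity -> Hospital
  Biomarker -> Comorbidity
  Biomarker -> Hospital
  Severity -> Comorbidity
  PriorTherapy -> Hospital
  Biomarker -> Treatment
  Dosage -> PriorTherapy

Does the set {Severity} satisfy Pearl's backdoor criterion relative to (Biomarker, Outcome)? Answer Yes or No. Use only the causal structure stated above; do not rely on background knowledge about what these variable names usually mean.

Backdoor paths from Biomarker to Outcome (paths whose first edge points into Biomarker):
  P1: Biomarker <- Severity -> Outcome
  P2: Biomarker <- Severity -> Comorbidity <- Outcome
  P3: Biomarker <- Severity -> Comorbidity -> Hospital <- PriorTherapy <- Outcome
  P4: Biomarker <- Severity -> Hospital <- PriorTherapy <- Outcome
  P5: Biomarker <- Severity -> Hospital <- Comorbidity <- Outcome
Condition 1 (no descendant of Biomarker in the set): holds — descendants of Biomarker are {Comorbidity, Hospital, Outcome, PriorTherapy, Treatment}; none are in {Severity}.
Condition 2 (every backdoor path blocked by {Severity}):
  P1: blocked at fork node Severity ∈ conditioning set.
  P2: blocked at fork node Severity ∈ conditioning set.
  P3: blocked at fork node Severity ∈ conditioning set.
  P4: blocked at fork node Severity ∈ conditioning set.
  P5: blocked at fork node Severity ∈ conditioning set.
{Severity} satisfies the backdoor criterion.

Yes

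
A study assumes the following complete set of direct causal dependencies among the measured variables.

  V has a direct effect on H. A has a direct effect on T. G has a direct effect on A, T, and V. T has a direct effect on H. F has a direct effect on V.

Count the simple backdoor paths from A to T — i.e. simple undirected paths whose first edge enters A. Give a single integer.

A backdoor path from A to T is any simple undirected path whose first edge points into A (i.e. leaves A via a parent).
Parents of A: {G}.
Enumerating:
  P1: A <- G -> T
  P2: A <- G -> V -> H <- T
That exhausts the simple backdoor paths. Count: 2.

2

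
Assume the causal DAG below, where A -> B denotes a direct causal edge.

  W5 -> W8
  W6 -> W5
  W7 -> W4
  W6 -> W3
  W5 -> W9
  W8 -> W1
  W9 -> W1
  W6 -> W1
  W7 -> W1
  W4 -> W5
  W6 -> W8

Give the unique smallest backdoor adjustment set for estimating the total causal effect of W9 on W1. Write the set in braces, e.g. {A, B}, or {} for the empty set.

{W5}

Variables eligible for adjustment (non-descendants of W9, excluding W9 and W1): {W3, W4, W5, W6, W7, W8}.
Backdoor paths from W9 to W1:
  P1: W9 <- W5 <- W6 -> W8 -> W1
  P2: W9 <- W5 <- W6 -> W1
  P3: W9 <- W5 <- W4 <- W7 -> W1
  P4: W9 <- W5 -> W8 <- W6 -> W1
  P5: W9 <- W5 -> W8 -> W1
The empty set is not sufficient: P1 (W9 <- W5 <- W6 -> W8 -> W1) has no collider blocking it and no conditioned non-collider, so it is open.
Try {W5}:
  P1: blocked at chain node W5 ∈ conditioning set.
  P2: blocked at chain node W5 ∈ conditioning set.
  P3: blocked at chain node W5 ∈ conditioning set.
  P4: blocked at fork node W5 ∈ conditioning set.
  P5: blocked at fork node W5 ∈ conditioning set.
{W5} contains no descendant of W9 and blocks every backdoor path.
No other singleton works — e.g. {W7} leaves P1 open — so {W5} is the unique smallest valid adjustment set.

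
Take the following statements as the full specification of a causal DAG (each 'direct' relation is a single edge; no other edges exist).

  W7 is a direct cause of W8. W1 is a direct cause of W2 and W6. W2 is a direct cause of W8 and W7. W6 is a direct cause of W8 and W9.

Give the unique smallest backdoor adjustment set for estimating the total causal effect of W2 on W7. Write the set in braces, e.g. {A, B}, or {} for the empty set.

{}

Variables eligible for adjustment (non-descendants of W2, excluding W2 and W7): {W1, W6, W9}.
Backdoor paths from W2 to W7:
  P1: W2 <- W1 -> W6 -> W8 <- W7
Each backdoor path contains an unconditioned collider, so every path is already blocked with the empty conditioning set:
  P1: blocked at collider W8 (neither it nor any descendant is in the conditioning set).
The empty set is therefore the unique smallest valid set.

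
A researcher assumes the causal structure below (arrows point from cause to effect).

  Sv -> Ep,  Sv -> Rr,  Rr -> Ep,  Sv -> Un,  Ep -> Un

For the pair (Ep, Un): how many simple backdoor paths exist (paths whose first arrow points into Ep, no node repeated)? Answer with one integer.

A backdoor path from Ep to Un is any simple undirected path whose first edge points into Ep (i.e. leaves Ep via a parent).
Parents of Ep: {Rr, Sv}.
Enumerating:
  P1: Ep <- Sv -> Un
  P2: Ep <- Rr <- Sv -> Un
That exhausts the simple backdoor paths. Count: 2.

2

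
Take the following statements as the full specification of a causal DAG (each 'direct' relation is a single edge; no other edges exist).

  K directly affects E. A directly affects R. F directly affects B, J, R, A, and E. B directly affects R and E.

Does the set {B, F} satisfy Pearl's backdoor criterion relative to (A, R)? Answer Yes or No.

Backdoor paths from A to R (paths whose first edge points into A):
  P1: A <- F -> B -> R
  P2: A <- F -> E <- B -> R
  P3: A <- F -> R
Condition 1 (no descendant of A in the set): holds — descendants of A are {R}; none are in {B, F}.
Condition 2 (every backdoor path blocked by {B, F}):
  P1: blocked at fork node F ∈ conditioning set.
  P2: blocked at fork node F ∈ conditioning set.
  P3: blocked at fork node F ∈ conditioning set.
{B, F} satisfies the backdoor criterion.

Yes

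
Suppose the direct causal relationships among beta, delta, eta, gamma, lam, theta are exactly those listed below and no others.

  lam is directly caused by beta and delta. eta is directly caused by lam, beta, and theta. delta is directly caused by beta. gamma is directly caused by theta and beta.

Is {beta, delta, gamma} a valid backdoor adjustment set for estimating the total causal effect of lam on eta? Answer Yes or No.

Backdoor paths from lam to eta (paths whose first edge points into lam):
  P1: lam <- beta -> gamma <- theta -> eta
  P2: lam <- beta -> eta
  P3: lam <- delta <- beta -> gamma <- theta -> eta
  P4: lam <- delta <- beta -> eta
Condition 1 (no descendant of lam in the set): holds — descendants of lam are {eta}; none are in {beta, delta, gamma}.
Condition 2 (every backdoor path blocked by {beta, delta, gamma}):
  P1: blocked at fork node beta ∈ conditioning set.
  P2: blocked at fork node beta ∈ conditioning set.
  P3: blocked at chain node delta ∈ conditioning set.
  P4: blocked at chain node delta ∈ conditioning set.
{beta, delta, gamma} satisfies the backdoor criterion.

Yes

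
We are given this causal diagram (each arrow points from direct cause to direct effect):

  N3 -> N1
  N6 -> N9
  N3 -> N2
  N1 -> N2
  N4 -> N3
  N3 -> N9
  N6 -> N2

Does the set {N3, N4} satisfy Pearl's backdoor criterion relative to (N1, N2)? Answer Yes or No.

Backdoor paths from N1 to N2 (paths whose first edge points into N1):
  P1: N1 <- N3 -> N9 <- N6 -> N2
  P2: N1 <- N3 -> N2
Condition 1 (no descendant of N1 in the set): holds — descendants of N1 are {N2}; none are in {N3, N4}.
Condition 2 (every backdoor path blocked by {N3, N4}):
  P1: blocked at fork node N3 ∈ conditioning set.
  P2: blocked at fork node N3 ∈ conditioning set.
{N3, N4} satisfies the backdoor criterion.

Yes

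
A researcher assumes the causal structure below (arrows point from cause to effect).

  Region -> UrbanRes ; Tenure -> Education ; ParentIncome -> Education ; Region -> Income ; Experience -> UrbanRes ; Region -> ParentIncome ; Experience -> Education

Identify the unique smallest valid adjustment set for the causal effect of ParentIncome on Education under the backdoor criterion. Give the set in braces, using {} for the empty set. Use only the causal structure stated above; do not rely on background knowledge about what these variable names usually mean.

Variables eligible for adjustment (non-descendants of ParentIncome, excluding ParentIncome and Education): {Experience, Income, Region, Tenure, UrbanRes}.
Backdoor paths from ParentIncome to Education:
  P1: ParentIncome <- Region -> UrbanRes <- Experience -> Education
Each backdoor path contains an unconditioned collider, so every path is already blocked with the empty conditioning set:
  P1: blocked at collider UrbanRes (neither it nor any descendant is in the conditioning set).
The empty set is therefore the unique smallest valid set.

{}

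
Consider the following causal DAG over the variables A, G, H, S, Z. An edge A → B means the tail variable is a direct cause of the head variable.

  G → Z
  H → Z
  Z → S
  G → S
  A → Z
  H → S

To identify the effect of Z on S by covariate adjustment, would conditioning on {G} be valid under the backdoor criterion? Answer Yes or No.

No

Backdoor paths from Z to S (paths whose first edge points into Z):
  P1: Z <- G -> S
  P2: Z <- H -> S
Condition 1 (no descendant of Z in the set): holds — descendants of Z are {S}; none are in {G}.
Condition 2 (every backdoor path blocked by {G}):
  P1: blocked at fork node G ∈ conditioning set.
  P2: open — no interior node is in the conditioning set.
{G} does not satisfy the backdoor criterion.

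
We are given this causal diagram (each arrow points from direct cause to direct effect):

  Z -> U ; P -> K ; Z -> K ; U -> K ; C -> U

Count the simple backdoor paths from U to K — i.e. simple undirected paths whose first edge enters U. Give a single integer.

1

A backdoor path from U to K is any simple undirected path whose first edge points into U (i.e. leaves U via a parent).
Parents of U: {C, Z}.
Enumerating:
  P1: U <- Z -> K
That exhausts the simple backdoor paths. Count: 1.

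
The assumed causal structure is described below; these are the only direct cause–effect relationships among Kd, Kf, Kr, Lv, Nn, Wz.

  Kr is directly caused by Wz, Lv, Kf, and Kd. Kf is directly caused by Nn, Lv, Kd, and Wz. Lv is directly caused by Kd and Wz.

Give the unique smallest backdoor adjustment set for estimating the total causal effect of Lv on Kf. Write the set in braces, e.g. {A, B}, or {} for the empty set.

{Kd, Wz}

Variables eligible for adjustment (non-descendants of Lv, excluding Lv and Kf): {Kd, Nn, Wz}.
Backdoor paths from Lv to Kf:
  P1: Lv <- Wz -> Kf
  P2: Lv <- Wz -> Kr <- Kd -> Kf
  P3: Lv <- Wz -> Kr <- Kf
  P4: Lv <- Kd -> Kf
  P5: Lv <- Kd -> Kr <- Wz -> Kf
  P6: Lv <- Kd -> Kr <- Kf
The empty set is not sufficient: P1 (Lv <- Wz -> Kf) has no collider blocking it and no conditioned non-collider, so it is open.
Try {Kd, Wz}:
  P1: blocked at fork node Wz ∈ conditioning set.
  P2: blocked at fork node Wz ∈ conditioning set.
  P3: blocked at fork node Wz ∈ conditioning set.
  P4: blocked at fork node Kd ∈ conditioning set.
  P5: blocked at fork node Kd ∈ conditioning set.
  P6: blocked at fork node Kd ∈ conditioning set.
{Kd, Wz} contains no descendant of Lv and blocks every backdoor path.
Every element of {Kd, Wz} is needed (dropping Kd leaves P4 open; dropping Wz leaves P1 open), so no proper subset is valid.
Among all size-2 subsets of the eligible variables, only {Kd, Wz} blocks every backdoor path, so it is the unique smallest valid adjustment set.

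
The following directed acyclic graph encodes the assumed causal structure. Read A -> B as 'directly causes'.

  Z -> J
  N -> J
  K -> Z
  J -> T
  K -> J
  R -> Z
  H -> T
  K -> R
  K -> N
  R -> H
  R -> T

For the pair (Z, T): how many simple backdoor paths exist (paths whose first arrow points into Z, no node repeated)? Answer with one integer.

A backdoor path from Z to T is any simple undirected path whose first edge points into Z (i.e. leaves Z via a parent).
Parents of Z: {K, R}.
Enumerating:
  P1: Z <- K -> R -> H -> T
  P2: Z <- K -> R -> T
  P3: Z <- K -> N -> J -> T
  P4: Z <- K -> J -> T
  P5: Z <- R <- K -> N -> J -> T
  P6: Z <- R <- K -> J -> T
  P7: Z <- R -> H -> T
  P8: Z <- R -> T
That exhausts the simple backdoor paths. Count: 8.

8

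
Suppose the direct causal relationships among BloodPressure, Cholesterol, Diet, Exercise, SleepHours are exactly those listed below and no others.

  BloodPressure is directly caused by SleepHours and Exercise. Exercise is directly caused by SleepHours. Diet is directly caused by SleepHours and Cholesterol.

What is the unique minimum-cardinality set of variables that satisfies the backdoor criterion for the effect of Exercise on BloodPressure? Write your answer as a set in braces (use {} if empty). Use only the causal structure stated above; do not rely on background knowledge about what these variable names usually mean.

Variables eligible for adjustment (non-descendants of Exercise, excluding Exercise and BloodPressure): {Cholesterol, Diet, SleepHours}.
Backdoor paths from Exercise to BloodPressure:
  P1: Exercise <- SleepHours -> BloodPressure
The empty set is not sufficient: P1 (Exercise <- SleepHours -> BloodPressure) has no collider blocking it and no conditioned non-collider, so it is open.
Try {SleepHours}:
  P1: blocked at fork node SleepHours ∈ conditioning set.
{SleepHours} contains no descendant of Exercise and blocks every backdoor path.
No other singleton works — e.g. {Cholesterol} leaves P1 open — so {SleepHours} is the unique smallest valid adjustment set.

{SleepHours}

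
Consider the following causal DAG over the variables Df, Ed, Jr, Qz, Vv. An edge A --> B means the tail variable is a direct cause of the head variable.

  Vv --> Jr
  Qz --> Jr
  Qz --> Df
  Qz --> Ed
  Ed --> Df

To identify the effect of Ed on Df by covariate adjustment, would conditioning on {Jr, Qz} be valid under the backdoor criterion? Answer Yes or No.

Backdoor paths from Ed to Df (paths whose first edge points into Ed):
  P1: Ed <- Qz -> Df
Condition 1 (no descendant of Ed in the set): holds — descendants of Ed are {Df}; none are in {Jr, Qz}.
Condition 2 (every backdoor path blocked by {Jr, Qz}):
  P1: blocked at fork node Qz ∈ conditioning set.
{Jr, Qz} satisfies the backdoor criterion.

Yes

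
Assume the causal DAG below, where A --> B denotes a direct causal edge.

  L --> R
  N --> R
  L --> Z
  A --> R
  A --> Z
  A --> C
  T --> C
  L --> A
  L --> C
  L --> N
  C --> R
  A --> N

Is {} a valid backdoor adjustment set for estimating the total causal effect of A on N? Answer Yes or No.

Backdoor paths from A to N (paths whose first edge points into A):
  P1: A <- L -> C -> R <- N
  P2: A <- L -> N
  P3: A <- L -> R <- N
Condition 1 (no descendant of A in the set): holds — descendants of A are {C, N, R, Z}; none are in {}.
Condition 2 (every backdoor path blocked by {}):
  P1: blocked at collider R (neither it nor any descendant is in the conditioning set).
  P2: open — no interior node is in the conditioning set.
  P3: blocked at collider R (neither it nor any descendant is in the conditioning set).
{} does not satisfy the backdoor criterion.

No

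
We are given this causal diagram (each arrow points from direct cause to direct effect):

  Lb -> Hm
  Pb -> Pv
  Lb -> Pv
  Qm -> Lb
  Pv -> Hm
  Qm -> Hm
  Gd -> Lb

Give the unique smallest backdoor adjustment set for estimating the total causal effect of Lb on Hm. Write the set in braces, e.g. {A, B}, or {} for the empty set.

{Qm}

Variables eligible for adjustment (non-descendants of Lb, excluding Lb and Hm): {Gd, Pb, Qm}.
Backdoor paths from Lb to Hm:
  P1: Lb <- Qm -> Hm
The empty set is not sufficient: P1 (Lb <- Qm -> Hm) has no collider blocking it and no conditioned non-collider, so it is open.
Try {Qm}:
  P1: blocked at fork node Qm ∈ conditioning set.
{Qm} contains no descendant of Lb and blocks every backdoor path.
No other singleton works — e.g. {Pb} leaves P1 open — so {Qm} is the unique smallest valid adjustment set.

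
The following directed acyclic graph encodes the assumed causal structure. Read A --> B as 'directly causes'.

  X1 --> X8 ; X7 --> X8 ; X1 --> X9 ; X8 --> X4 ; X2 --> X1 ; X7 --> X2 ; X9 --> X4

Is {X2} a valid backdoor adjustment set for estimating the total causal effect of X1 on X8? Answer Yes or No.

Backdoor paths from X1 to X8 (paths whose first edge points into X1):
  P1: X1 <- X2 <- X7 -> X8
Condition 1 (no descendant of X1 in the set): holds — descendants of X1 are {X4, X8, X9}; none are in {X2}.
Condition 2 (every backdoor path blocked by {X2}):
  P1: blocked at chain node X2 ∈ conditioning set.
{X2} satisfies the backdoor criterion.

Yes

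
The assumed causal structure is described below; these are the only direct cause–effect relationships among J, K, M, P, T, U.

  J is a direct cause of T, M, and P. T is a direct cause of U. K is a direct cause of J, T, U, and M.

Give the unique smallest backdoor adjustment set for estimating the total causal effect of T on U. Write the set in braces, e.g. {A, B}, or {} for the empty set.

Variables eligible for adjustment (non-descendants of T, excluding T and U): {J, K, M, P}.
Backdoor paths from T to U:
  P1: T <- K -> U
  P2: T <- J <- K -> U
  P3: T <- J -> M <- K -> U
The empty set is not sufficient: P1 (T <- K -> U) has no collider blocking it and no conditioned non-collider, so it is open.
Try {K}:
  P1: blocked at fork node K ∈ conditioning set.
  P2: blocked at fork node K ∈ conditioning set.
  P3: blocked at collider M (neither it nor any descendant is in the conditioning set).
{K} contains no descendant of T and blocks every backdoor path.
No other singleton works — e.g. {J} leaves P1 open — so {K} is the unique smallest valid adjustment set.

{K}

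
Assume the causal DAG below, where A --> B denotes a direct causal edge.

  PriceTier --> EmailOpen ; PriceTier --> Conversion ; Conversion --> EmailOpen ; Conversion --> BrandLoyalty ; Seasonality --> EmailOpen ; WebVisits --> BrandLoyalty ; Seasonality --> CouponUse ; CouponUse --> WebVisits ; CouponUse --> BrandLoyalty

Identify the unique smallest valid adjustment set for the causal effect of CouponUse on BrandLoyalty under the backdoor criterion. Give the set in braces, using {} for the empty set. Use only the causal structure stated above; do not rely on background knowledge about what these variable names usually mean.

Variables eligible for adjustment (non-descendants of CouponUse, excluding CouponUse and BrandLoyalty): {Conversion, EmailOpen, PriceTier, Seasonality}.
Backdoor paths from CouponUse to BrandLoyalty:
  P1: CouponUse <- Seasonality -> EmailOpen <- PriceTier -> Conversion -> BrandLoyalty
  P2: CouponUse <- Seasonality -> EmailOpen <- Conversion -> BrandLoyalty
Each backdoor path contains an unconditioned collider, so every path is already blocked with the empty conditioning set:
  P1: blocked at collider EmailOpen (neither it nor any descendant is in the conditioning set).
  P2: blocked at collider EmailOpen (neither it nor any descendant is in the conditioning set).
The empty set is therefore the unique smallest valid set.

{}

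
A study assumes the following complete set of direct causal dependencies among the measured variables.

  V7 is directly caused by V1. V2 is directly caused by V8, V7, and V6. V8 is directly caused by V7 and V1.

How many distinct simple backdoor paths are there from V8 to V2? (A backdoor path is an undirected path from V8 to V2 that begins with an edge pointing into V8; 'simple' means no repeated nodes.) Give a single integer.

2

A backdoor path from V8 to V2 is any simple undirected path whose first edge points into V8 (i.e. leaves V8 via a parent).
Parents of V8: {V1, V7}.
Enumerating:
  P1: V8 <- V1 -> V7 -> V2
  P2: V8 <- V7 -> V2
That exhausts the simple backdoor paths. Count: 2.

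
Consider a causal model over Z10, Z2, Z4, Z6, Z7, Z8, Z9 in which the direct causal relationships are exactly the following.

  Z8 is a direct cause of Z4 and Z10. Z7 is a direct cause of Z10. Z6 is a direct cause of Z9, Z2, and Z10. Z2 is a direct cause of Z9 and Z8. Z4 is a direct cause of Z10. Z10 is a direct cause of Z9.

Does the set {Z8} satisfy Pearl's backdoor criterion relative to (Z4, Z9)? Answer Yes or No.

Yes

Backdoor paths from Z4 to Z9 (paths whose first edge points into Z4):
  P1: Z4 <- Z8 <- Z2 <- Z6 -> Z10 -> Z9
  P2: Z4 <- Z8 <- Z2 <- Z6 -> Z9
  P3: Z4 <- Z8 <- Z2 -> Z9
  P4: Z4 <- Z8 -> Z10 <- Z6 -> Z2 -> Z9
  P5: Z4 <- Z8 -> Z10 <- Z6 -> Z9
  P6: Z4 <- Z8 -> Z10 -> Z9
Condition 1 (no descendant of Z4 in the set): holds — descendants of Z4 are {Z10, Z9}; none are in {Z8}.
Condition 2 (every backdoor path blocked by {Z8}):
  P1: blocked at chain node Z8 ∈ conditioning set.
  P2: blocked at chain node Z8 ∈ conditioning set.
  P3: blocked at chain node Z8 ∈ conditioning set.
  P4: blocked at fork node Z8 ∈ conditioning set.
  P5: blocked at fork node Z8 ∈ conditioning set.
  P6: blocked at fork node Z8 ∈ conditioning set.
{Z8} satisfies the backdoor criterion.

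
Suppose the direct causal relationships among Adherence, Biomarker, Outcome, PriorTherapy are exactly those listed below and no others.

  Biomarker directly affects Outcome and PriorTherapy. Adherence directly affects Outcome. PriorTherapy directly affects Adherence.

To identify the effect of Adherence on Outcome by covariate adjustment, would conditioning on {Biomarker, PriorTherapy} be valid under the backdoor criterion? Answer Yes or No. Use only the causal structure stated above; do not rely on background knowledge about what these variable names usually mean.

Backdoor paths from Adherence to Outcome (paths whose first edge points into Adherence):
  P1: Adherence <- PriorTherapy <- Biomarker -> Outcome
Condition 1 (no descendant of Adherence in the set): holds — descendants of Adherence are {Outcome}; none are in {Biomarker, PriorTherapy}.
Condition 2 (every backdoor path blocked by {Biomarker, PriorTherapy}):
  P1: blocked at chain node PriorTherapy ∈ conditioning set.
{Biomarker, PriorTherapy} satisfies the backdoor criterion.

Yes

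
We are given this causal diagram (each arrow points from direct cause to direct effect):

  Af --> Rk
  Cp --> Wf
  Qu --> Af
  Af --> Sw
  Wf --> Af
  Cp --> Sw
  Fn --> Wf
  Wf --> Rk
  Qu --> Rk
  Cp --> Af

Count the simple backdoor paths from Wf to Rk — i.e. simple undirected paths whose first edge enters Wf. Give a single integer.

A backdoor path from Wf to Rk is any simple undirected path whose first edge points into Wf (i.e. leaves Wf via a parent).
Parents of Wf: {Cp, Fn}.
Enumerating:
  P1: Wf <- Cp -> Af <- Qu -> Rk
  P2: Wf <- Cp -> Af -> Rk
  P3: Wf <- Cp -> Sw <- Af <- Qu -> Rk
  P4: Wf <- Cp -> Sw <- Af -> Rk
That exhausts the simple backdoor paths. Count: 4.

4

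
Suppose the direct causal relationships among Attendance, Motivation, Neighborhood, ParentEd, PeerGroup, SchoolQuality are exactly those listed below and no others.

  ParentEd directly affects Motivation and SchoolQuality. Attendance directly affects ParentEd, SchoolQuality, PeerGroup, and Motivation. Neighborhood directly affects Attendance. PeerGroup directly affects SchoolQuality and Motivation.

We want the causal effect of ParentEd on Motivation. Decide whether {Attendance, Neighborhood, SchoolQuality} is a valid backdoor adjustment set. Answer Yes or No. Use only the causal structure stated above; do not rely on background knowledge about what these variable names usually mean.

No

Backdoor paths from ParentEd to Motivation (paths whose first edge points into ParentEd):
  P1: ParentEd <- Attendance -> PeerGroup -> Motivation
  P2: ParentEd <- Attendance -> Motivation
  P3: ParentEd <- Attendance -> SchoolQuality <- PeerGroup -> Motivation
Condition 1 (no descendant of ParentEd in the set): FAILS — SchoolQuality is a descendant of ParentEd.
Condition 2 (every backdoor path blocked by {Attendance, Neighborhood, SchoolQuality}):
  P1: blocked at fork node Attendance ∈ conditioning set.
  P2: blocked at fork node Attendance ∈ conditioning set.
  P3: blocked at fork node Attendance ∈ conditioning set.
{Attendance, Neighborhood, SchoolQuality} does not satisfy the backdoor criterion.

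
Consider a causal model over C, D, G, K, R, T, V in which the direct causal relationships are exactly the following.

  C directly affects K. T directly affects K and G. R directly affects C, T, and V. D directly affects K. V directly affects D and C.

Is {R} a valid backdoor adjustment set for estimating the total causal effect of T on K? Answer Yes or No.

Backdoor paths from T to K (paths whose first edge points into T):
  P1: T <- R -> V -> D -> K
  P2: T <- R -> V -> C -> K
  P3: T <- R -> C <- V -> D -> K
  P4: T <- R -> C -> K
Condition 1 (no descendant of T in the set): holds — descendants of T are {G, K}; none are in {R}.
Condition 2 (every backdoor path blocked by {R}):
  P1: blocked at fork node R ∈ conditioning set.
  P2: blocked at fork node R ∈ conditioning set.
  P3: blocked at fork node R ∈ conditioning set.
  P4: blocked at fork node R ∈ conditioning set.
{R} satisfies the backdoor criterion.

Yes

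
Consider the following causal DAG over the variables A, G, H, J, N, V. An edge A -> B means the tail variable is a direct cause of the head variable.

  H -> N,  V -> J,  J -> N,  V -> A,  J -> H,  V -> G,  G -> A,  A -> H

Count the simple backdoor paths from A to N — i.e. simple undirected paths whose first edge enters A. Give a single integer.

4

A backdoor path from A to N is any simple undirected path whose first edge points into A (i.e. leaves A via a parent).
Parents of A: {G, V}.
Enumerating:
  P1: A <- V -> J -> H -> N
  P2: A <- V -> J -> N
  P3: A <- G <- V -> J -> H -> N
  P4: A <- G <- V -> J -> N
That exhausts the simple backdoor paths. Count: 4.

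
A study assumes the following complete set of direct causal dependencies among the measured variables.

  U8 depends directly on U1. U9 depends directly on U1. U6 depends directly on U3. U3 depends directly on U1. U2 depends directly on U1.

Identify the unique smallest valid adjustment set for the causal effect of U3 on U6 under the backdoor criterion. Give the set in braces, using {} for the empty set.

{}

Variables eligible for adjustment (non-descendants of U3, excluding U3 and U6): {U1, U2, U8, U9}.
Backdoor paths from U3 to U6:
  (none)
With no backdoor paths the empty set already satisfies the criterion, and it is trivially minimal.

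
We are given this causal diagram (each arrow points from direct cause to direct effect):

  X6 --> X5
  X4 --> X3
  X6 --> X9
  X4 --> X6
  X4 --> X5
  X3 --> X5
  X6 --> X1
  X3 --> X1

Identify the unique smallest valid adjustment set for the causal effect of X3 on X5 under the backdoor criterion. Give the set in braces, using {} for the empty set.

{X4}

Variables eligible for adjustment (non-descendants of X3, excluding X3 and X5): {X4, X6, X9}.
Backdoor paths from X3 to X5:
  P1: X3 <- X4 -> X6 -> X5
  P2: X3 <- X4 -> X5
The empty set is not sufficient: P1 (X3 <- X4 -> X6 -> X5) has no collider blocking it and no conditioned non-collider, so it is open.
Try {X4}:
  P1: blocked at fork node X4 ∈ conditioning set.
  P2: blocked at fork node X4 ∈ conditioning set.
{X4} contains no descendant of X3 and blocks every backdoor path.
No other singleton works — e.g. {X6} leaves P2 open — so {X4} is the unique smallest valid adjustment set.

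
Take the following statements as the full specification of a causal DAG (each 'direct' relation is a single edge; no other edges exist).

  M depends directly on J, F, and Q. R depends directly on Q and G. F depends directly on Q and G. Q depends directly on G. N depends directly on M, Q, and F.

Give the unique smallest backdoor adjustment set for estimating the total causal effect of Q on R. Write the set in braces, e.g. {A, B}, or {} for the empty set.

Variables eligible for adjustment (non-descendants of Q, excluding Q and R): {G, J}.
Backdoor paths from Q to R:
  P1: Q <- G -> R
The empty set is not sufficient: P1 (Q <- G -> R) has no collider blocking it and no conditioned non-collider, so it is open.
Try {G}:
  P1: blocked at fork node G ∈ conditioning set.
{G} contains no descendant of Q and blocks every backdoor path.
No other singleton works — e.g. {J} leaves P1 open — so {G} is the unique smallest valid adjustment set.

{G}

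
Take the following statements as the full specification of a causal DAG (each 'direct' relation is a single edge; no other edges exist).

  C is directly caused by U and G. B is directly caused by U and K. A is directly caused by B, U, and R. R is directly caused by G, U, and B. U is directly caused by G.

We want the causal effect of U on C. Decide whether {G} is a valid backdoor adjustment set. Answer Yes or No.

Backdoor paths from U to C (paths whose first edge points into U):
  P1: U <- G -> C
Condition 1 (no descendant of U in the set): holds — descendants of U are {A, B, C, R}; none are in {G}.
Condition 2 (every backdoor path blocked by {G}):
  P1: blocked at fork node G ∈ conditioning set.
{G} satisfies the backdoor criterion.

Yes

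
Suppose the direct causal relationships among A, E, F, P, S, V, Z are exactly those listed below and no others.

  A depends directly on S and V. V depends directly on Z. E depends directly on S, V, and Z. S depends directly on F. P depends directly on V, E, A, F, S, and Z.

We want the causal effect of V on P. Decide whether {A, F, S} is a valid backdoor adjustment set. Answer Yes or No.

No

Backdoor paths from V to P (paths whose first edge points into V):
  P1: V <- Z -> E <- S <- F -> P
  P2: V <- Z -> E <- S -> A -> P
  P3: V <- Z -> E <- S -> P
  P4: V <- Z -> E -> P
  P5: V <- Z -> P
Condition 1 (no descendant of V in the set): FAILS — A is a descendant of V.
Condition 2 (every backdoor path blocked by {A, F, S}):
  P1: blocked at collider E (neither it nor any descendant is in the conditioning set).
  P2: blocked at collider E (neither it nor any descendant is in the conditioning set).
  P3: blocked at collider E (neither it nor any descendant is in the conditioning set).
  P4: open — no interior node is in the conditioning set.
  P5: open — no interior node is in the conditioning set.
{A, F, S} does not satisfy the backdoor criterion.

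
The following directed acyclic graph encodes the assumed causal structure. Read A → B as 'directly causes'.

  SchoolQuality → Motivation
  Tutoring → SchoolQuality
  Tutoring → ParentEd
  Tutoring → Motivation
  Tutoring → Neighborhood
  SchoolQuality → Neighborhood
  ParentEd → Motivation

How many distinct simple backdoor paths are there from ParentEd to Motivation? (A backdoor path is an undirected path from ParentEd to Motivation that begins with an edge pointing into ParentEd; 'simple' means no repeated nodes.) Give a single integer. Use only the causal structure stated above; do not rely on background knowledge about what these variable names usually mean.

3

A backdoor path from ParentEd to Motivation is any simple undirected path whose first edge points into ParentEd (i.e. leaves ParentEd via a parent).
Parents of ParentEd: {Tutoring}.
Enumerating:
  P1: ParentEd <- Tutoring -> SchoolQuality -> Motivation
  P2: ParentEd <- Tutoring -> Neighborhood <- SchoolQuality -> Motivation
  P3: ParentEd <- Tutoring -> Motivation
That exhausts the simple backdoor paths. Count: 3.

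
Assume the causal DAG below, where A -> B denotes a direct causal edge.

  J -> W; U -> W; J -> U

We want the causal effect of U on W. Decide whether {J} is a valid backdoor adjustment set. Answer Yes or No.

Backdoor paths from U to W (paths whose first edge points into U):
  P1: U <- J -> W
Condition 1 (no descendant of U in the set): holds — descendants of U are {W}; none are in {J}.
Condition 2 (every backdoor path blocked by {J}):
  P1: blocked at fork node J ∈ conditioning set.
{J} satisfies the backdoor criterion.

Yes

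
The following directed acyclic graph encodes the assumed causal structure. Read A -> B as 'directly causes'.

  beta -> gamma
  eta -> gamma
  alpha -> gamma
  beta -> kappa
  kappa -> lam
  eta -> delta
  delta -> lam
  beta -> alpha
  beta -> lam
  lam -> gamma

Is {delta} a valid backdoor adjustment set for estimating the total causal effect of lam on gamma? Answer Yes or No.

No

Backdoor paths from lam to gamma (paths whose first edge points into lam):
  P1: lam <- beta -> alpha -> gamma
  P2: lam <- beta -> gamma
  P3: lam <- delta <- eta -> gamma
  P4: lam <- kappa <- beta -> alpha -> gamma
  P5: lam <- kappa <- beta -> gamma
Condition 1 (no descendant of lam in the set): holds — descendants of lam are {gamma}; none are in {delta}.
Condition 2 (every backdoor path blocked by {delta}):
  P1: open — no interior node is in the conditioning set.
  P2: open — no interior node is in the conditioning set.
  P3: blocked at chain node delta ∈ conditioning set.
  P4: open — no interior node is in the conditioning set.
  P5: open — no interior node is in the conditioning set.
{delta} does not satisfy the backdoor criterion.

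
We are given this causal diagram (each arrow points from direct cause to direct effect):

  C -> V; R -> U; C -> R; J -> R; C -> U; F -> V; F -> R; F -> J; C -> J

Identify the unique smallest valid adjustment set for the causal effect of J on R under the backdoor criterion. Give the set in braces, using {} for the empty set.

Variables eligible for adjustment (non-descendants of J, excluding J and R): {C, F, V}.
Backdoor paths from J to R:
  P1: J <- F -> V <- C -> R
  P2: J <- F -> V <- C -> U <- R
  P3: J <- F -> R
  P4: J <- C -> V <- F -> R
  P5: J <- C -> R
  P6: J <- C -> U <- R
The empty set is not sufficient: P3 (J <- F -> R) has no collider blocking it and no conditioned non-collider, so it is open.
Try {C, F}:
  P1: blocked at fork node F ∈ conditioning set.
  P2: blocked at fork node F ∈ conditioning set.
  P3: blocked at fork node F ∈ conditioning set.
  P4: blocked at fork node C ∈ conditioning set.
  P5: blocked at fork node C ∈ conditioning set.
  P6: blocked at fork node C ∈ conditioning set.
{C, F} contains no descendant of J and blocks every backdoor path.
Every element of {C, F} is needed (dropping C leaves P5 open; dropping F leaves P3 open), so no proper subset is valid.
Among all size-2 subsets of the eligible variables, only {C, F} blocks every backdoor path, so it is the unique smallest valid adjustment set.

{C, F}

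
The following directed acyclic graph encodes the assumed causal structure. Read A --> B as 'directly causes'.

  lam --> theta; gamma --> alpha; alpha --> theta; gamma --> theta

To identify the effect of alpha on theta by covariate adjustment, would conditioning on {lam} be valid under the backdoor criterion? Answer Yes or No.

Backdoor paths from alpha to theta (paths whose first edge points into alpha):
  P1: alpha <- gamma -> theta
Condition 1 (no descendant of alpha in the set): holds — descendants of alpha are {theta}; none are in {lam}.
Condition 2 (every backdoor path blocked by {lam}):
  P1: open — no interior node is in the conditioning set.
{lam} does not satisfy the backdoor criterion.

No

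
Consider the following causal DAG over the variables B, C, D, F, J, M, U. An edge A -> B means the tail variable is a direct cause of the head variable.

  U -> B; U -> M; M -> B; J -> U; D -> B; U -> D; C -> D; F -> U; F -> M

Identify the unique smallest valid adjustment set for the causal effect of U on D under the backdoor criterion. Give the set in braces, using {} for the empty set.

Variables eligible for adjustment (non-descendants of U, excluding U and D): {C, F, J}.
Backdoor paths from U to D:
  P1: U <- F -> M -> B <- D
Each backdoor path contains an unconditioned collider, so every path is already blocked with the empty conditioning set:
  P1: blocked at collider B (neither it nor any descendant is in the conditioning set).
The empty set is therefore the unique smallest valid set.

{}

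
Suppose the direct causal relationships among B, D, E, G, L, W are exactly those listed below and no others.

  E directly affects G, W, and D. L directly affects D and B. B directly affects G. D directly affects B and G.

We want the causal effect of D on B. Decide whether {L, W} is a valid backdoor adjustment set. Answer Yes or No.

Backdoor paths from D to B (paths whose first edge points into D):
  P1: D <- E -> G <- B
  P2: D <- L -> B
Condition 1 (no descendant of D in the set): holds — descendants of D are {B, G}; none are in {L, W}.
Condition 2 (every backdoor path blocked by {L, W}):
  P1: blocked at collider G (neither it nor any descendant is in the conditioning set).
  P2: blocked at fork node L ∈ conditioning set.
{L, W} satisfies the backdoor criterion.

Yes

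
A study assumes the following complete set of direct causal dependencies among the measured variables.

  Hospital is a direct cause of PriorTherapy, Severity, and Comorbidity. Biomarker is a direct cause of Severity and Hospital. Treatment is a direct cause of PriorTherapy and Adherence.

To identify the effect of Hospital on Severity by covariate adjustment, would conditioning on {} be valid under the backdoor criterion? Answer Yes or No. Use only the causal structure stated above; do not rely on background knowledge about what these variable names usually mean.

No

Backdoor paths from Hospital to Severity (paths whose first edge points into Hospital):
  P1: Hospital <- Biomarker -> Severity
Condition 1 (no descendant of Hospital in the set): holds — descendants of Hospital are {Comorbidity, PriorTherapy, Severity}; none are in {}.
Condition 2 (every backdoor path blocked by {}):
  P1: open — no interior node is in the conditioning set.
{} does not satisfy the backdoor criterion.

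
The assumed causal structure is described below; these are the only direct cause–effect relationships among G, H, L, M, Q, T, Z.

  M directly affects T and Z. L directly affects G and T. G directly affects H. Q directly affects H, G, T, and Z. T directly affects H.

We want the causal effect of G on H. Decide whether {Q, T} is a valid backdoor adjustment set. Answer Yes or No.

Yes

Backdoor paths from G to H (paths whose first edge points into G):
  P1: G <- Q -> Z <- M -> T -> H
  P2: G <- Q -> T -> H
  P3: G <- Q -> H
  P4: G <- L -> T <- Q -> H
  P5: G <- L -> T <- M -> Z <- Q -> H
  P6: G <- L -> T -> H
Condition 1 (no descendant of G in the set): holds — descendants of G are {H}; none are in {Q, T}.
Condition 2 (every backdoor path blocked by {Q, T}):
  P1: blocked at fork node Q ∈ conditioning set.
  P2: blocked at fork node Q ∈ conditioning set.
  P3: blocked at fork node Q ∈ conditioning set.
  P4: blocked at fork node Q ∈ conditioning set.
  P5: blocked at collider Z (neither it nor any descendant is in the conditioning set).
  P6: blocked at chain node T ∈ conditioning set.
{Q, T} satisfies the backdoor criterion.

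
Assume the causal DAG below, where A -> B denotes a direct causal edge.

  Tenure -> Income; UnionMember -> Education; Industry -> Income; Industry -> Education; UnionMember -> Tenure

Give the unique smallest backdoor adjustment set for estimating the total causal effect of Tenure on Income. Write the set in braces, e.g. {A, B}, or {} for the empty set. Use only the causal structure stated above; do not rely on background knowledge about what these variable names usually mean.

Variables eligible for adjustment (non-descendants of Tenure, excluding Tenure and Income): {Education, Industry, UnionMember}.
Backdoor paths from Tenure to Income:
  P1: Tenure <- UnionMember -> Education <- Industry -> Income
Each backdoor path contains an unconditioned collider, so every path is already blocked with the empty conditioning set:
  P1: blocked at collider Education (neither it nor any descendant is in the conditioning set).
The empty set is therefore the unique smallest valid set.

{}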